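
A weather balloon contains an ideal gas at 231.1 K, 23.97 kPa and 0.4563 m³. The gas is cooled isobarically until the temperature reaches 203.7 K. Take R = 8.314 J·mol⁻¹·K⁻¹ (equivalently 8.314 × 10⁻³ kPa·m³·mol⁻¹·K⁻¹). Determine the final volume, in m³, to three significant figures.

V₂ ≈ 0.402 m³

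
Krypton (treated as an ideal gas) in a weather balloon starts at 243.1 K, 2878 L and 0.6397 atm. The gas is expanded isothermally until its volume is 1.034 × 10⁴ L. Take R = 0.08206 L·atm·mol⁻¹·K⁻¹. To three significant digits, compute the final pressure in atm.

T constant ⇒ Boyle's law P V = const: T₂ = T₁; P₂ = P₁·(V₁/V₂) = 0.1781 atm.

P₂ ≈ 0.178 atm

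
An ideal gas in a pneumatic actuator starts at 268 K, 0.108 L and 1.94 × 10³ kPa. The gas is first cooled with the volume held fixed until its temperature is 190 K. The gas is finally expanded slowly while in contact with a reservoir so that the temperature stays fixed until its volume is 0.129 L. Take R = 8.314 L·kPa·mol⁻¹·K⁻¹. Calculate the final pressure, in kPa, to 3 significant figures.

Isochoric, so P/T is constant: V₂ = V₁; P₂ = P₁·(T₂/T₁) = 1375 kPa.
T constant ⇒ Boyle's law P V = const: T₃ = T₂; P₃ = P₂·(V₂/V₃) = 1151 kPa.

P₃ ≈ 1.15e+03 kPa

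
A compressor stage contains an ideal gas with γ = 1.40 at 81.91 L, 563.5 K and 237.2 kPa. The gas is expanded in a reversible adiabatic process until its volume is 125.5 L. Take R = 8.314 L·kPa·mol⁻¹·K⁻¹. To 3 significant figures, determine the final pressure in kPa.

P₂ ≈ 131 kPa

Adiabatic (γ = 1.40), T V^(γ−1) and P V^γ constant: T₂ = T₁·(V₁/V₂)^(γ−1) = 475.1 K; P₂ = P₁·(V₁/V₂)^γ = 130.5 kPa.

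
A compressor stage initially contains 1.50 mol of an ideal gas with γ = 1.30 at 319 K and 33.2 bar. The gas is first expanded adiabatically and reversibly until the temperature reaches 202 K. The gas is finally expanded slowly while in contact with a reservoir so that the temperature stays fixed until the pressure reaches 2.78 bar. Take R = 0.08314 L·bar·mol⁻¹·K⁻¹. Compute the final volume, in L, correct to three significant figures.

V₃ ≈ 9.06 L

From PV = nRT: V₁ = nRT₁/P₁ = 1.198 L.
Reversible adiabatic, γ = 1.30: P₂ = P₁·(T₂/T₁)^(γ/(γ−1)) = 4.584 bar; V₂ = V₁·(T₁/T₂)^(1/(γ−1)) = 5.496 L.
T constant ⇒ Boyle's law P V = const: T₃ = T₂; V₃ = V₂·(P₂/P₃) = 9.062 L.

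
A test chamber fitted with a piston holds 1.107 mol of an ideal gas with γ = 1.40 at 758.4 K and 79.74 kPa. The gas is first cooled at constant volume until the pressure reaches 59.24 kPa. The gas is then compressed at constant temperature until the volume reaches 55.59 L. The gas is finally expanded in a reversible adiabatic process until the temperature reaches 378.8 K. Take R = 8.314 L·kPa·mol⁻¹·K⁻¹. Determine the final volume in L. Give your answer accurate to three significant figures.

V₄ ≈ 150 L

From PV = nRT: V₁ = nRT₁/P₁ = 87.53 L.
V constant ⇒ P ∝ T: V₂ = V₁; T₂ = T₁·(P₂/P₁) = 563.4 K.
Isothermal, so P V is constant: T₃ = T₂; P₃ = P₂·(V₂/V₃) = 93.28 kPa.
Reversible adiabatic, γ = 1.40: P₄ = P₃·(T₄/T₃)^(γ/(γ−1)) = 23.24 kPa; V₄ = V₃·(T₃/T₄)^(1/(γ−1)) = 150.0 L.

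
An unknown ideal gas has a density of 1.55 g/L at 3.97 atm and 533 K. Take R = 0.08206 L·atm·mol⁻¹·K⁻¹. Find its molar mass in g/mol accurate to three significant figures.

ρ = PM/(RT) ⇒ M = ρRT/P = (1.55 × 0.08206 × 533.0) / 3.97

M ≈ 17.1 g/mol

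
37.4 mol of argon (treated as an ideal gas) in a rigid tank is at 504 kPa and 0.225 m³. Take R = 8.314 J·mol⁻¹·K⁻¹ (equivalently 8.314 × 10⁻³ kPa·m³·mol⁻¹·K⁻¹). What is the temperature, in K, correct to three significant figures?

PV = nRT ⇒ T = PV/(nR) = (504 × 0.225) / (37.4 × 8.314 × 10⁻³)

T ≈ 365 K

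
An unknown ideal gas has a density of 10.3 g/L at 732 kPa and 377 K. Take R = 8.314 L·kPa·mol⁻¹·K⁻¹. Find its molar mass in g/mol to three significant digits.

M ≈ 44.1 g/mol

ρ = PM/(RT) ⇒ M = ρRT/P = (10.3 × 8.314 × 377.0) / 732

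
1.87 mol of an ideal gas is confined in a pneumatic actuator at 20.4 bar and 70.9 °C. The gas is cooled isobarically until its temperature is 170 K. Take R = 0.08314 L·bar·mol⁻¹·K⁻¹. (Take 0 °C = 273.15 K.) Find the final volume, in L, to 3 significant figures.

V₂ ≈ 1.30 L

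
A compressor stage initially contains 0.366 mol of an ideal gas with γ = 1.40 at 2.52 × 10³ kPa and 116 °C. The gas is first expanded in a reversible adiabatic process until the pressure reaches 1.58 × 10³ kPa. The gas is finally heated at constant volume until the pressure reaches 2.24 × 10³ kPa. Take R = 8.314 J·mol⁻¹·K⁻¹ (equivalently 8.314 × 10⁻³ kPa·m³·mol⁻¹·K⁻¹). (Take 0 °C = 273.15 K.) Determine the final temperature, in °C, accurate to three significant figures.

Convert: T₁ = 389.1 K.
From PV = nRT: V₁ = nRT₁/P₁ = 0.0004699 m³.
Adiabatic (γ = 1.40), T V^(γ−1) and P V^γ constant: T₂ = T₁·(P₂/P₁)^((γ−1)/γ) = 340.6 K; V₂ = V₁·(P₁/P₂)^(1/γ) = 0.0006559 m³.
Isochoric, so P/T is constant: V₃ = V₂; T₃ = T₂·(P₃/P₂) = 482.8 K.

T₃ ≈ 210 °C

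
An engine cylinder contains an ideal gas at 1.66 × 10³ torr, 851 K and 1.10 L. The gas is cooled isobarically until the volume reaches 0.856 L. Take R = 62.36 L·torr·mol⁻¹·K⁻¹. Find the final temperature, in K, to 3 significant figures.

T₂ ≈ 662 K

Isobaric, so V/T is constant: P₂ = P₁; T₂ = T₁·(V₂/V₁) = 662.2 K.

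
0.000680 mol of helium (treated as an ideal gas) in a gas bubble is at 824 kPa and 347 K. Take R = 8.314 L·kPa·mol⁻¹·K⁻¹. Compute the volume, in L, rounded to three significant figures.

V ≈ 0.00238 L

PV = nRT ⇒ V = nRT/P = (0.000680 × 8.314 × 347) / 824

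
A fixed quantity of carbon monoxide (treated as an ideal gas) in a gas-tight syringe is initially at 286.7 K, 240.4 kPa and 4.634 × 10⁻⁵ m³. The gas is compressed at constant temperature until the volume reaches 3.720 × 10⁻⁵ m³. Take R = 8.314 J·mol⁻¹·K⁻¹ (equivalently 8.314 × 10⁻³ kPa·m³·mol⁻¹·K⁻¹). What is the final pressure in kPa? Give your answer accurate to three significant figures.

P₂ ≈ 299 kPa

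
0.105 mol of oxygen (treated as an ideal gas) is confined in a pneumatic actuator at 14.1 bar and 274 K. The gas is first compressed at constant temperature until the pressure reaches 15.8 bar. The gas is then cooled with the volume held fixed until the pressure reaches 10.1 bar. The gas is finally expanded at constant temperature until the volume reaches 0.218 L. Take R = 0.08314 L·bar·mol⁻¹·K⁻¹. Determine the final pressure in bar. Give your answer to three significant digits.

From PV = nRT: V₁ = nRT₁/P₁ = 0.1696 L.
Isothermal, so P V is constant: T₂ = T₁; V₂ = V₁·(P₁/P₂) = 0.1514 L.
Isochoric, so P/T is constant: V₃ = V₂; T₃ = T₂·(P₃/P₂) = 175.2 K.
T constant ⇒ Boyle's law P V = const: T₄ = T₃; P₄ = P₃·(V₃/V₄) = 7.014 bar.

P₄ ≈ 7.01 bar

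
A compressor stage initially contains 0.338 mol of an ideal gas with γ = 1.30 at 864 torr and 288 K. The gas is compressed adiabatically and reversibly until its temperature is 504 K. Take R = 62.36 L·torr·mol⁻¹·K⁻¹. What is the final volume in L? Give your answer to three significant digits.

From PV = nRT: V₁ = nRT₁/P₁ = 7.026 L.
Reversible adiabatic, γ = 1.30: P₂ = P₁·(T₂/T₁)^(γ/(γ−1)) = 9765 torr; V₂ = V₁·(T₁/T₂)^(1/(γ−1)) = 1.088 L.

V₂ ≈ 1.09 L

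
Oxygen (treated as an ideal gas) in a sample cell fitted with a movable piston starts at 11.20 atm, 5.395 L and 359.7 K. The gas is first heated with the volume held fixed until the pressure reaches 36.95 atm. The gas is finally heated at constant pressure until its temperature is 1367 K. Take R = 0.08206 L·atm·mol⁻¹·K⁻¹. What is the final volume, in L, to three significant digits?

V₃ ≈ 6.21 L

V constant ⇒ P ∝ T: V₂ = V₁; T₂ = T₁·(P₂/P₁) = 1187 K.
Isobaric, so V/T is constant: P₃ = P₂; V₃ = V₂·(T₃/T₂) = 6.215 L.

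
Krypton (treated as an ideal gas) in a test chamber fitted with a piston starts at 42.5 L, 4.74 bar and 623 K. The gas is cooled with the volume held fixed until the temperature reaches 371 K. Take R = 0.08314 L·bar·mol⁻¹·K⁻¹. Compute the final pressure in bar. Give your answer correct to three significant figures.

Isochoric, so P/T is constant: V₂ = V₁; P₂ = P₁·(T₂/T₁) = 2.823 bar.

P₂ ≈ 2.82 bar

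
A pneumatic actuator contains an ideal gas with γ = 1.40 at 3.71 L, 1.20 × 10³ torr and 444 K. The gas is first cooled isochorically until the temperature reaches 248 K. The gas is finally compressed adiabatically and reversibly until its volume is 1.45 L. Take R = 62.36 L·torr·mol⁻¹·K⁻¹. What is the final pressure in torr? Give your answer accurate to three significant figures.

Isochoric, so P/T is constant: V₂ = V₁; P₂ = P₁·(T₂/T₁) = 670.3 torr.
Adiabatic (γ = 1.40), T V^(γ−1) and P V^γ constant: T₃ = T₂·(V₂/V₃)^(γ−1) = 361.1 K; P₃ = P₂·(V₂/V₃)^γ = 2497 torr.

P₃ ≈ 2.50e+03 torr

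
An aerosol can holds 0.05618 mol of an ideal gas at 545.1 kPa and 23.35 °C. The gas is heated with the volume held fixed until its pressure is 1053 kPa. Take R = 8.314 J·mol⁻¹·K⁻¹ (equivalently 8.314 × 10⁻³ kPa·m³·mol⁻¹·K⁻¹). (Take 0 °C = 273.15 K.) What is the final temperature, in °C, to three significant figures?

T₂ ≈ 300 °C

Convert: T₁ = 296.5 K.
From PV = nRT: V₁ = nRT₁/P₁ = 0.0002541 m³.
Isochoric, so P/T is constant: V₂ = V₁; T₂ = T₁·(P₂/P₁) = 572.8 K.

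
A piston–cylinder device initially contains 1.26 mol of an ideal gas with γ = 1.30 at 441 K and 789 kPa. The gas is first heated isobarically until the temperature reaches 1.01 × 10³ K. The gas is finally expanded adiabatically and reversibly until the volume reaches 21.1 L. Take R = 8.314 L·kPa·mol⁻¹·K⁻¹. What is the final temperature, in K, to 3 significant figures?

From PV = nRT: V₁ = nRT₁/P₁ = 5.855 L.
Isobaric, so V/T is constant: P₂ = P₁; V₂ = V₁·(T₂/T₁) = 13.41 L.
Reversible adiabatic, γ = 1.30: T₃ = T₂·(V₂/V₃)^(γ−1) = 881.6 K; P₃ = P₂·(V₂/V₃)^γ = 437.7 kPa.

T₃ ≈ 882 K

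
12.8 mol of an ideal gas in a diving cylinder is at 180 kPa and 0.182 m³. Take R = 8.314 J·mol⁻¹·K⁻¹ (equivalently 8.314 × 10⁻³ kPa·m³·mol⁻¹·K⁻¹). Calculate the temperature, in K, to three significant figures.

T ≈ 308 K

PV = nRT ⇒ T = PV/(nR) = (180 × 0.182) / (12.8 × 8.314 × 10⁻³)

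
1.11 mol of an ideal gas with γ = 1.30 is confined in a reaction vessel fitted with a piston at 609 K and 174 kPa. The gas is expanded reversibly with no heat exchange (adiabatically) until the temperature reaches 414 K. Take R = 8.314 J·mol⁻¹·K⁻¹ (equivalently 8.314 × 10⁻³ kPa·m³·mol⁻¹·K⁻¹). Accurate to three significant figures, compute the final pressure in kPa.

From PV = nRT: V₁ = nRT₁/P₁ = 0.03230 m³.
Reversible adiabatic, γ = 1.30: P₂ = P₁·(T₂/T₁)^(γ/(γ−1)) = 32.67 kPa; V₂ = V₁·(T₁/T₂)^(1/(γ−1)) = 0.1169 m³.

P₂ ≈ 32.7 kPa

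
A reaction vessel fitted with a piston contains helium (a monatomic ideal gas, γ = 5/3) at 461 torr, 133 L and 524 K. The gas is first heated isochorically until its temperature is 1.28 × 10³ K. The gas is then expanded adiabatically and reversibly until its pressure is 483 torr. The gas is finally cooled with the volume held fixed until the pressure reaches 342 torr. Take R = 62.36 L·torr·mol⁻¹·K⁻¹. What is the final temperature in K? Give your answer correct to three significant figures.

T₄ ≈ 646 K

V constant ⇒ P ∝ T: V₂ = V₁; P₂ = P₁·(T₂/T₁) = 1126 torr.
Adiabatic (γ = 5/3), T V^(γ−1) and P V^γ constant: T₃ = T₂·(P₃/P₂)^((γ−1)/γ) = 912.3 K; V₃ = V₂·(P₂/P₃)^(1/γ) = 221.0 L.
V constant ⇒ P ∝ T: V₄ = V₃; T₄ = T₃·(P₄/P₃) = 646.0 K.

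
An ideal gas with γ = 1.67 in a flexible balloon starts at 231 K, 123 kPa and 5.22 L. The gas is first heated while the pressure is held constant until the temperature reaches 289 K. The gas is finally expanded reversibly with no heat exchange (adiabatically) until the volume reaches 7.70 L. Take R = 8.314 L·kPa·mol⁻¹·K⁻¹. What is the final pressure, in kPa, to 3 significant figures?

Isobaric, so V/T is constant: P₂ = P₁; V₂ = V₁·(T₂/T₁) = 6.531 L.
Reversible adiabatic, γ = 1.67: T₃ = T₂·(V₂/V₃)^(γ−1) = 258.8 K; P₃ = P₂·(V₂/V₃)^γ = 93.42 kPa.

P₃ ≈ 93.4 kPa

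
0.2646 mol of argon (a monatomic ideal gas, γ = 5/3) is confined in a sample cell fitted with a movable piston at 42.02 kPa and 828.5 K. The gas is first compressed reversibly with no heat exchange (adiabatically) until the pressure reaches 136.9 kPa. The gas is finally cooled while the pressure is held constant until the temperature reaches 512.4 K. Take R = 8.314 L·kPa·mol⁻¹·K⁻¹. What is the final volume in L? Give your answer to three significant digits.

V₃ ≈ 8.23 L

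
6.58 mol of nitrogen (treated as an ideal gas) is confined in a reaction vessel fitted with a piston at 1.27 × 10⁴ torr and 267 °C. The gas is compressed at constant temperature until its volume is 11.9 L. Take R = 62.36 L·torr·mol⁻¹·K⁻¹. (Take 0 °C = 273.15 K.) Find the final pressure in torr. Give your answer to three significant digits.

P₂ ≈ 1.86e+04 torr

Convert: T₁ = 540.1 K.
From PV = nRT: V₁ = nRT₁/P₁ = 17.45 L.
Isothermal, so P V is constant: T₂ = T₁; P₂ = P₁·(V₁/V₂) = 1.863e+04 torr.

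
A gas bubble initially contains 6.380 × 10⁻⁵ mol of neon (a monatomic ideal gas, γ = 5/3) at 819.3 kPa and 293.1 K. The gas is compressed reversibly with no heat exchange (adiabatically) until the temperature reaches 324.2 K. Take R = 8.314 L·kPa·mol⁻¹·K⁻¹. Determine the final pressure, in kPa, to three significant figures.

From PV = nRT: V₁ = nRT₁/P₁ = 0.0001898 L.
Adiabatic (γ = 5/3), T V^(γ−1) and P V^γ constant: P₂ = P₁·(T₂/T₁)^(γ/(γ−1)) = 1054 kPa; V₂ = V₁·(T₁/T₂)^(1/(γ−1)) = 0.0001631 L.

P₂ ≈ 1.05e+03 kPa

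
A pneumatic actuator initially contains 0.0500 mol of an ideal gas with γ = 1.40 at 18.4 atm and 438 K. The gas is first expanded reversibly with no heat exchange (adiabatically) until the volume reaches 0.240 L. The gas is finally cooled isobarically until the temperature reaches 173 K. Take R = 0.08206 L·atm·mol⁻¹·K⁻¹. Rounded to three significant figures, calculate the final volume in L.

V₃ ≈ 0.136 L

From PV = nRT: V₁ = nRT₁/P₁ = 0.09767 L.
Adiabatic (γ = 1.40), T V^(γ−1) and P V^γ constant: T₂ = T₁·(V₁/V₂)^(γ−1) = 305.7 K; P₂ = P₁·(V₁/V₂)^γ = 5.226 atm.
P constant ⇒ V ∝ T: P₃ = P₂; V₃ = V₂·(T₃/T₂) = 0.1358 L.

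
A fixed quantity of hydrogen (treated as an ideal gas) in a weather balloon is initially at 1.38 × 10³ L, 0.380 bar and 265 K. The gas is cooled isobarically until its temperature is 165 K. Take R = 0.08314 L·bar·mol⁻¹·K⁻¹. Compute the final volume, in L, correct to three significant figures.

P constant ⇒ V ∝ T: P₂ = P₁; V₂ = V₁·(T₂/T₁) = 859.2 L.

V₂ ≈ 859 L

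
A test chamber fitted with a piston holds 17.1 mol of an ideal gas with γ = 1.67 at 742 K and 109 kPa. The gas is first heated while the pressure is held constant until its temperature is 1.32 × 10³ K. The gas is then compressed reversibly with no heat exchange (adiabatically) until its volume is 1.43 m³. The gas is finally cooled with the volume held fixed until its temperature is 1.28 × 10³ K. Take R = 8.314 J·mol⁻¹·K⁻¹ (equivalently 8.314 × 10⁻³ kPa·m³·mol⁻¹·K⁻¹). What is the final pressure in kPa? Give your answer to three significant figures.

P₄ ≈ 127 kPa

From PV = nRT: V₁ = nRT₁/P₁ = 0.9678 m³.
Isobaric, so V/T is constant: P₂ = P₁; V₂ = V₁·(T₂/T₁) = 1.722 m³.
Adiabatic (γ = 1.67), T V^(γ−1) and P V^γ constant: T₃ = T₂·(V₂/V₃)^(γ−1) = 1495 K; P₃ = P₂·(V₂/V₃)^γ = 148.6 kPa.
Isochoric, so P/T is constant: V₄ = V₃; P₄ = P₃·(T₄/T₃) = 127.3 kPa.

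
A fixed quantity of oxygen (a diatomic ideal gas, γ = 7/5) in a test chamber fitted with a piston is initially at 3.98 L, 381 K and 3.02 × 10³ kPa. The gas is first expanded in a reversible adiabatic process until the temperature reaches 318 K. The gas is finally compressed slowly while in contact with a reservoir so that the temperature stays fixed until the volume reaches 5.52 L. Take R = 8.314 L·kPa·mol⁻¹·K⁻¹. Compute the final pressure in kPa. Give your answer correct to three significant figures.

P₃ ≈ 1.82e+03 kPa

Reversible adiabatic, γ = 7/5: P₂ = P₁·(T₂/T₁)^(γ/(γ−1)) = 1604 kPa; V₂ = V₁·(T₁/T₂)^(1/(γ−1)) = 6.254 L.
Isothermal, so P V is constant: T₃ = T₂; P₃ = P₂·(V₂/V₃) = 1817 kPa.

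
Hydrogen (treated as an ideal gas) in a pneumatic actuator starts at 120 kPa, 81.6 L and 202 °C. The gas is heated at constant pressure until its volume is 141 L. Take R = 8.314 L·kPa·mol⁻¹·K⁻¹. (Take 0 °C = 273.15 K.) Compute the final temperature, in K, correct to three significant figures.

T₂ ≈ 821 K

Convert: T₁ = 475.1 K.
P constant ⇒ V ∝ T: P₂ = P₁; T₂ = T₁·(V₂/V₁) = 821.0 K.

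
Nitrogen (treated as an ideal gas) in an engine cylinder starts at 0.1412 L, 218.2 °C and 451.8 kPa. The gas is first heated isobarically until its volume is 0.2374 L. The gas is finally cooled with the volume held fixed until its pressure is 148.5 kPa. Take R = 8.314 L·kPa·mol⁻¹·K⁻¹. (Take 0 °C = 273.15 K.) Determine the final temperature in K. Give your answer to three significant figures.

T₃ ≈ 272 K

Convert: T₁ = 491.3 K.
P constant ⇒ V ∝ T: P₂ = P₁; T₂ = T₁·(V₂/V₁) = 826.1 K.
Isochoric, so P/T is constant: V₃ = V₂; T₃ = T₂·(P₃/P₂) = 271.5 K.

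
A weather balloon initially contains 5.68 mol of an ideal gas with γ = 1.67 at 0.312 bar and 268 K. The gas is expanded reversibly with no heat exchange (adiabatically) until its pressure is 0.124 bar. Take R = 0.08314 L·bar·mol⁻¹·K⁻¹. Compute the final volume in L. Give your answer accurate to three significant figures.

V₂ ≈ 705 L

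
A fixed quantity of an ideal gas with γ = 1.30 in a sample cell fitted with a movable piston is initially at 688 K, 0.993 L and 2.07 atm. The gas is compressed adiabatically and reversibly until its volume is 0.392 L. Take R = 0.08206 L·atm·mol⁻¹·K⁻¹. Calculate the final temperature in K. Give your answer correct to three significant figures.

Adiabatic (γ = 1.30), T V^(γ−1) and P V^γ constant: T₂ = T₁·(V₁/V₂)^(γ−1) = 909.3 K; P₂ = P₁·(V₁/V₂)^γ = 6.930 atm.

T₂ ≈ 909 K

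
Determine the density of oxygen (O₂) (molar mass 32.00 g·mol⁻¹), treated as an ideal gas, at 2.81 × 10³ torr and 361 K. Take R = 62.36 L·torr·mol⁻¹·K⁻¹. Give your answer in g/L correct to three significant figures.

ρ = PM/(RT) = (2.81e+03 × 32.00) / (62.36 × 361.0)

ρ ≈ 3.99 g/L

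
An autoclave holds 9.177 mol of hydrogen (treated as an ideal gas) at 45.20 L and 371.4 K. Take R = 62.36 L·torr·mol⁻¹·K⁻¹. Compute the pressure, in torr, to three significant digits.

P ≈ 4.70e+03 torr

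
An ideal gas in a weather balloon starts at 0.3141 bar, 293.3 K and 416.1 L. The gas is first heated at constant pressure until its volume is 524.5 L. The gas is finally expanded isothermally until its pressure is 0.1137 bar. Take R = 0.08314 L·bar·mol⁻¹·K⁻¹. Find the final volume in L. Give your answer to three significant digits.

V₃ ≈ 1.45e+03 L

Isobaric, so V/T is constant: P₂ = P₁; T₂ = T₁·(V₂/V₁) = 369.7 K.
T constant ⇒ Boyle's law P V = const: T₃ = T₂; V₃ = V₂·(P₂/P₃) = 1449 L.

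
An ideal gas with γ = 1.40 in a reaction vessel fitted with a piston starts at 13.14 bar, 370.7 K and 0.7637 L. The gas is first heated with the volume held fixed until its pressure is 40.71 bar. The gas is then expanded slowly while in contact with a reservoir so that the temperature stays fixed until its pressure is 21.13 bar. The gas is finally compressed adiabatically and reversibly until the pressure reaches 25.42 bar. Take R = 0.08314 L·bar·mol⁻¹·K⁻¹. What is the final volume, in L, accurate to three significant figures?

Isochoric, so P/T is constant: V₂ = V₁; T₂ = T₁·(P₂/P₁) = 1148 K.
T constant ⇒ Boyle's law P V = const: T₃ = T₂; V₃ = V₂·(P₂/P₃) = 1.471 L.
Reversible adiabatic, γ = 1.40: T₄ = T₃·(P₄/P₃)^((γ−1)/γ) = 1211 K; V₄ = V₃·(P₃/P₄)^(1/γ) = 1.289 L.

V₄ ≈ 1.29 L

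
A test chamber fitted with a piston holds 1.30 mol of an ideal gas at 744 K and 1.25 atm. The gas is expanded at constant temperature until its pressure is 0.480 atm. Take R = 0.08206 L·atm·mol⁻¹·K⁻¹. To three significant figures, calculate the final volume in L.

V₂ ≈ 165 L

From PV = nRT: V₁ = nRT₁/P₁ = 63.49 L.
T constant ⇒ Boyle's law P V = const: T₂ = T₁; V₂ = V₁·(P₁/P₂) = 165.4 L.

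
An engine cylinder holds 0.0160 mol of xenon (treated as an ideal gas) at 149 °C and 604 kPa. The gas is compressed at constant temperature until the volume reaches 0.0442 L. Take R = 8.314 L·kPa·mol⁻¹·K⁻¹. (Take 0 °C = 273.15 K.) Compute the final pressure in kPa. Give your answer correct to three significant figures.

Convert: T₁ = 422.1 K.
From PV = nRT: V₁ = nRT₁/P₁ = 0.09297 L.
T constant ⇒ Boyle's law P V = const: T₂ = T₁; P₂ = P₁·(V₁/V₂) = 1270 kPa.

P₂ ≈ 1.27e+03 kPa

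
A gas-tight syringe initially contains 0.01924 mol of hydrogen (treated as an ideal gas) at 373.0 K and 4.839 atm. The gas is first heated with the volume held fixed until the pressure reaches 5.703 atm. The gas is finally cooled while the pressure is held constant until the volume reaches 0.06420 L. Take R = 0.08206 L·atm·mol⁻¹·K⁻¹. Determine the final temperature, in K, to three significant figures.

T₃ ≈ 232 K

From PV = nRT: V₁ = nRT₁/P₁ = 0.1217 L.
V constant ⇒ P ∝ T: V₂ = V₁; T₂ = T₁·(P₂/P₁) = 439.6 K.
P constant ⇒ V ∝ T: P₃ = P₂; T₃ = T₂·(V₃/V₂) = 231.9 K.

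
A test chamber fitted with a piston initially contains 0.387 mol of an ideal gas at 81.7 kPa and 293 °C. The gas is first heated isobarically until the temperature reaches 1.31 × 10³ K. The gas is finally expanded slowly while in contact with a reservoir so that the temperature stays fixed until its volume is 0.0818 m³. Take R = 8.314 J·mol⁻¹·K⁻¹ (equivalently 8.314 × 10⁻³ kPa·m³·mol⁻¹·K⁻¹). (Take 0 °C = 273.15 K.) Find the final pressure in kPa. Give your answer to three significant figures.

Convert: T₁ = 566.1 K.
From PV = nRT: V₁ = nRT₁/P₁ = 0.02230 m³.
Isobaric, so V/T is constant: P₂ = P₁; V₂ = V₁·(T₂/T₁) = 0.05159 m³.
T constant ⇒ Boyle's law P V = const: T₃ = T₂; P₃ = P₂·(V₂/V₃) = 51.53 kPa.

P₃ ≈ 51.5 kPa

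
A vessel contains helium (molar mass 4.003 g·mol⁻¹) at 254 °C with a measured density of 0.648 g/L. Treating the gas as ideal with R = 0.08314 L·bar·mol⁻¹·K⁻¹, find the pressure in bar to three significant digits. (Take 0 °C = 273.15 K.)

P ≈ 7.09 bar

ρ = PM/(RT) ⇒ P = ρRT/M = (0.648 × 0.08314 × 527.1) / 4.003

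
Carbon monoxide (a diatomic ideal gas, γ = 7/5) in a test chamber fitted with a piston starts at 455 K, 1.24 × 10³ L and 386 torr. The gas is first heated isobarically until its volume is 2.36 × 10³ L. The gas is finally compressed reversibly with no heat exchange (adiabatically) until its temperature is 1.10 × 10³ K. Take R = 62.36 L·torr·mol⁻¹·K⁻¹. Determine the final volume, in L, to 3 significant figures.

Isobaric, so V/T is constant: P₂ = P₁; T₂ = T₁·(V₂/V₁) = 866.0 K.
Reversible adiabatic, γ = 7/5: P₃ = P₂·(T₃/T₂)^(γ/(γ−1)) = 891.7 torr; V₃ = V₂·(T₂/T₃)^(1/(γ−1)) = 1298 L.

V₃ ≈ 1.30e+03 L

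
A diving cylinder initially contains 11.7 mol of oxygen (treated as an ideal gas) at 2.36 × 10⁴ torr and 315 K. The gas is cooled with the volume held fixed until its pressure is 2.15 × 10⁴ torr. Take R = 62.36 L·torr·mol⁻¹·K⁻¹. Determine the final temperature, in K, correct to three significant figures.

T₂ ≈ 287 K

From PV = nRT: V₁ = nRT₁/P₁ = 9.738 L.
V constant ⇒ P ∝ T: V₂ = V₁; T₂ = T₁·(P₂/P₁) = 287.0 K.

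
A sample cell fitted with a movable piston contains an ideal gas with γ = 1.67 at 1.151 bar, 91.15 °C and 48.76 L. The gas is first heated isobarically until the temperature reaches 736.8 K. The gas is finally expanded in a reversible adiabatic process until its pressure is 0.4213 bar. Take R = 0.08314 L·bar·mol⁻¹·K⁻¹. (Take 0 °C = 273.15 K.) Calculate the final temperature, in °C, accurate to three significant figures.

T₃ ≈ 219 °C

Convert: T₁ = 364.3 K.
P constant ⇒ V ∝ T: P₂ = P₁; V₂ = V₁·(T₂/T₁) = 98.62 L.
Adiabatic (γ = 1.67), T V^(γ−1) and P V^γ constant: T₃ = T₂·(P₃/P₂)^((γ−1)/γ) = 492.3 K; V₃ = V₂·(P₂/P₃)^(1/γ) = 180.0 L.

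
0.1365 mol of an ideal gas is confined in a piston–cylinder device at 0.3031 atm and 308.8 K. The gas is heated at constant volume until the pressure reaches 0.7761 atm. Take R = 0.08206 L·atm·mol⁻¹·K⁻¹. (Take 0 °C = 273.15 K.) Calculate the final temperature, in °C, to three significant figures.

T₂ ≈ 518 °C

From PV = nRT: V₁ = nRT₁/P₁ = 11.41 L.
Isochoric, so P/T is constant: V₂ = V₁; T₂ = T₁·(P₂/P₁) = 790.7 K.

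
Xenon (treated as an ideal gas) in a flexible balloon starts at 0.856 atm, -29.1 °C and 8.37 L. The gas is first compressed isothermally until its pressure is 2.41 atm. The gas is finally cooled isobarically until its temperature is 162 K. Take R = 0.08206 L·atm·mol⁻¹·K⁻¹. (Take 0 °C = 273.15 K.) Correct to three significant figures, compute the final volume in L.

V₃ ≈ 1.97 L

Convert: T₁ = 244.0 K.
T constant ⇒ Boyle's law P V = const: T₂ = T₁; V₂ = V₁·(P₁/P₂) = 2.973 L.
Isobaric, so V/T is constant: P₃ = P₂; V₃ = V₂·(T₃/T₂) = 1.973 L.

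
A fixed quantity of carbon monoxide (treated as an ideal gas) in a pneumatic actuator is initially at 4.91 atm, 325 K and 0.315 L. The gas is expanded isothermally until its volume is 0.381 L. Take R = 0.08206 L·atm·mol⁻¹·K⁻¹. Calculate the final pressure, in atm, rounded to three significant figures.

Isothermal, so P V is constant: T₂ = T₁; P₂ = P₁·(V₁/V₂) = 4.059 atm.

P₂ ≈ 4.06 atm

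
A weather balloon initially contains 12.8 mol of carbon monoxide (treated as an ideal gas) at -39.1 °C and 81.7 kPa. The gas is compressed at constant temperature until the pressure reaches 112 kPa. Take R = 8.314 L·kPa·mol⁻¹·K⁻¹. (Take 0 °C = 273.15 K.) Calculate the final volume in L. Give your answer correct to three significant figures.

V₂ ≈ 222 L

Convert: T₁ = 234.0 K.
From PV = nRT: V₁ = nRT₁/P₁ = 304.9 L.
Isothermal, so P V is constant: T₂ = T₁; V₂ = V₁·(P₁/P₂) = 222.4 L.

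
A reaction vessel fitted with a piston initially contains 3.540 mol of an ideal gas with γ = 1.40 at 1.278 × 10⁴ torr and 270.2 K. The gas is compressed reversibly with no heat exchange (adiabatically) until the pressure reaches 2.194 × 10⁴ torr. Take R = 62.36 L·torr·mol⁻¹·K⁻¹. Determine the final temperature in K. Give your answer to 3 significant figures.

T₂ ≈ 315 K

From PV = nRT: V₁ = nRT₁/P₁ = 4.667 L.
Adiabatic (γ = 1.40), T V^(γ−1) and P V^γ constant: T₂ = T₁·(P₂/P₁)^((γ−1)/γ) = 315.3 K; V₂ = V₁·(P₁/P₂)^(1/γ) = 3.173 L.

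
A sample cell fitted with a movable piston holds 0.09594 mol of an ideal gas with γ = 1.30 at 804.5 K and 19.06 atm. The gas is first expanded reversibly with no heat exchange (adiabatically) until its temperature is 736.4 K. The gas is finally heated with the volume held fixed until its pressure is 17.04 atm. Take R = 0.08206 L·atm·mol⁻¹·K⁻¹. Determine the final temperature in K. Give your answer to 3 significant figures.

T₃ ≈ 966 K

From PV = nRT: V₁ = nRT₁/P₁ = 0.3323 L.
Reversible adiabatic, γ = 1.30: P₂ = P₁·(T₂/T₁)^(γ/(γ−1)) = 12.99 atm; V₂ = V₁·(T₁/T₂)^(1/(γ−1)) = 0.4462 L.
V constant ⇒ P ∝ T: V₃ = V₂; T₃ = T₂·(P₃/P₂) = 965.9 K.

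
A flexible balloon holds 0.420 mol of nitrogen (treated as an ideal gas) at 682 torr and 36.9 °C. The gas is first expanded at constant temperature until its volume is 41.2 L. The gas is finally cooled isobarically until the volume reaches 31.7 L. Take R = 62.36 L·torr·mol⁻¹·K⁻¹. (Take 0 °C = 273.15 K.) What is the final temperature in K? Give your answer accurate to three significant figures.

Convert: T₁ = 310.0 K.
From PV = nRT: V₁ = nRT₁/P₁ = 11.91 L.
T constant ⇒ Boyle's law P V = const: T₂ = T₁; P₂ = P₁·(V₁/V₂) = 197.1 torr.
P constant ⇒ V ∝ T: P₃ = P₂; T₃ = T₂·(V₃/V₂) = 238.6 K.

T₃ ≈ 239 K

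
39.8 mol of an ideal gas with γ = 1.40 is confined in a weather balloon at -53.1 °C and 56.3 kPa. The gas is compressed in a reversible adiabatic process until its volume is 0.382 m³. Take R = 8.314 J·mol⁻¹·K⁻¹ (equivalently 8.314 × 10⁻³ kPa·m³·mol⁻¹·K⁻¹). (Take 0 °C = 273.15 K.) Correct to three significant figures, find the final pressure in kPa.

P₂ ≈ 310 kPa

Convert: T₁ = 220.0 K.
From PV = nRT: V₁ = nRT₁/P₁ = 1.293 m³.
Adiabatic (γ = 1.40), T V^(γ−1) and P V^γ constant: T₂ = T₁·(V₁/V₂)^(γ−1) = 358.4 K; P₂ = P₁·(V₁/V₂)^γ = 310.5 kPa.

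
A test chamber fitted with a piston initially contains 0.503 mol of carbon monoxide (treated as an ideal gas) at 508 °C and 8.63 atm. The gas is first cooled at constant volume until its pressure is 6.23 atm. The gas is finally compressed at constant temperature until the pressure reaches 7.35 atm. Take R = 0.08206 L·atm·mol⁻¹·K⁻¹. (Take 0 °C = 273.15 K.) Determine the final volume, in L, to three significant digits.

V₃ ≈ 3.17 L

Convert: T₁ = 781.1 K.
From PV = nRT: V₁ = nRT₁/P₁ = 3.736 L.
V constant ⇒ P ∝ T: V₂ = V₁; T₂ = T₁·(P₂/P₁) = 563.9 K.
Isothermal, so P V is constant: T₃ = T₂; V₃ = V₂·(P₂/P₃) = 3.167 L.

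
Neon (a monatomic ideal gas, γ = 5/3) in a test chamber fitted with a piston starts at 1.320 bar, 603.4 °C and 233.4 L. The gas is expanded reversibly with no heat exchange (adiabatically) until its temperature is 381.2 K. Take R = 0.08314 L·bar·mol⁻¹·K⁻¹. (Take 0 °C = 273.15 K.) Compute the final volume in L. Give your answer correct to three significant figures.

Convert: T₁ = 876.5 K.
Reversible adiabatic, γ = 5/3: P₂ = P₁·(T₂/T₁)^(γ/(γ−1)) = 0.1646 bar; V₂ = V₁·(T₁/T₂)^(1/(γ−1)) = 813.8 L.

V₂ ≈ 814 L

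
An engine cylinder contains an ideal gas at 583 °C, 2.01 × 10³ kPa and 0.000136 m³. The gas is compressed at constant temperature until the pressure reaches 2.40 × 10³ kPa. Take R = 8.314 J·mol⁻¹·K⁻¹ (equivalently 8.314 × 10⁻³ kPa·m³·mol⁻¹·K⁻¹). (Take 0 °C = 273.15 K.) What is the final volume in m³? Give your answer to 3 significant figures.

V₂ ≈ 0.000114 m³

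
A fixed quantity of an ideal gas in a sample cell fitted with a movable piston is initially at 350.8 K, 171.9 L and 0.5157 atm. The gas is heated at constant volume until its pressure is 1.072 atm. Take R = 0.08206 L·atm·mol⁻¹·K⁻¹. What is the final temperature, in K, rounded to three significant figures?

V constant ⇒ P ∝ T: V₂ = V₁; T₂ = T₁·(P₂/P₁) = 729.2 K.

T₂ ≈ 729 K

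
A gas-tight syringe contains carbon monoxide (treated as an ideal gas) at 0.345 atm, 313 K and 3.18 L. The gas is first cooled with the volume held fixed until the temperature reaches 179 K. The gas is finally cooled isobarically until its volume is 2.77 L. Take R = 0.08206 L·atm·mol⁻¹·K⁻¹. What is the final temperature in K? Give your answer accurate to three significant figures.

T₃ ≈ 156 K

Isochoric, so P/T is constant: V₂ = V₁; P₂ = P₁·(T₂/T₁) = 0.1973 atm.
Isobaric, so V/T is constant: P₃ = P₂; T₃ = T₂·(V₃/V₂) = 155.9 K.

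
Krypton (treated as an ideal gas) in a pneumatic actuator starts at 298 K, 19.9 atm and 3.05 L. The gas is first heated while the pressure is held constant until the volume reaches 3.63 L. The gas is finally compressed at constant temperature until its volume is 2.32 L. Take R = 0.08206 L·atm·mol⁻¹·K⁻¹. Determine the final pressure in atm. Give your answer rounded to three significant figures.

P₃ ≈ 31.1 atm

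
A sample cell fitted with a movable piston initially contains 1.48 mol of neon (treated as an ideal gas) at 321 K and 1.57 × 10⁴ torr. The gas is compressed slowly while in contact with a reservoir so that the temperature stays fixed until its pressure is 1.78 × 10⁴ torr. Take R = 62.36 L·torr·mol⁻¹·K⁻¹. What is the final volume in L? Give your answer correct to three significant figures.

V₂ ≈ 1.66 L

From PV = nRT: V₁ = nRT₁/P₁ = 1.887 L.
T constant ⇒ Boyle's law P V = const: T₂ = T₁; V₂ = V₁·(P₁/P₂) = 1.664 L.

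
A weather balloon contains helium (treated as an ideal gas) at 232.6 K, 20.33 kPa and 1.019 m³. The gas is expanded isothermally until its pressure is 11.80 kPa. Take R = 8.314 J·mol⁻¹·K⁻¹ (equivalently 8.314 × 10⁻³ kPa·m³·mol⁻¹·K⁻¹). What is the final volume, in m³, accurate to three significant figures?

V₂ ≈ 1.76 m³

T constant ⇒ Boyle's law P V = const: T₂ = T₁; V₂ = V₁·(P₁/P₂) = 1.756 m³.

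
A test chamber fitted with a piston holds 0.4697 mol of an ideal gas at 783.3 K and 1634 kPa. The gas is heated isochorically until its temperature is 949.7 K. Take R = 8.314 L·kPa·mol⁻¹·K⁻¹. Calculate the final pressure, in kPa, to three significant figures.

From PV = nRT: V₁ = nRT₁/P₁ = 1.872 L.
Isochoric, so P/T is constant: V₂ = V₁; P₂ = P₁·(T₂/T₁) = 1981 kPa.

P₂ ≈ 1.98e+03 kPa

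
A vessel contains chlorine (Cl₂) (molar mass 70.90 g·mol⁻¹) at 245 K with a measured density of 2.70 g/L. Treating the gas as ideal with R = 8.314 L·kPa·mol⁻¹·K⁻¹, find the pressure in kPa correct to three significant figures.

P ≈ 77.6 kPa

ρ = PM/(RT) ⇒ P = ρRT/M = (2.70 × 8.314 × 245.0) / 70.90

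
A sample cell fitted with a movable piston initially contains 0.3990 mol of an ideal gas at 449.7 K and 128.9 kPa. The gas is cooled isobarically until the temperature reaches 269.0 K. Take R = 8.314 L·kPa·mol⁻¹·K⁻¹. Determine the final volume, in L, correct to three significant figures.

V₂ ≈ 6.92 L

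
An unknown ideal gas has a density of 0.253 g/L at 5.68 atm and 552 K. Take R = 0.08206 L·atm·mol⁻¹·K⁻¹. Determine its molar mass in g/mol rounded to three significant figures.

M ≈ 2.02 g/mol

ρ = PM/(RT) ⇒ M = ρRT/P = (0.253 × 0.08206 × 552.0) / 5.68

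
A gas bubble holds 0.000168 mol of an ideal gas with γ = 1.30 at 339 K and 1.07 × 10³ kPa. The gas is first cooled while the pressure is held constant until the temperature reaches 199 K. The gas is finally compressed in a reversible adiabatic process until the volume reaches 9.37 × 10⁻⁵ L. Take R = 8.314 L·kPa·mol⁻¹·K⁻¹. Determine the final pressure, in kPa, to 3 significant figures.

P₃ ≈ 4.03e+03 kPa

From PV = nRT: V₁ = nRT₁/P₁ = 0.0004425 L.
Isobaric, so V/T is constant: P₂ = P₁; V₂ = V₁·(T₂/T₁) = 0.0002598 L.
Adiabatic (γ = 1.30), T V^(γ−1) and P V^γ constant: T₃ = T₂·(V₂/V₃)^(γ−1) = 270.2 K; P₃ = P₂·(V₂/V₃)^γ = 4028 kPa.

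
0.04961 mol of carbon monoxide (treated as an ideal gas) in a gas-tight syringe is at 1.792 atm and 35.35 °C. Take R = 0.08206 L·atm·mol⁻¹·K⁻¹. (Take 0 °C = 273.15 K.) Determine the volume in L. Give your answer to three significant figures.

V ≈ 0.701 L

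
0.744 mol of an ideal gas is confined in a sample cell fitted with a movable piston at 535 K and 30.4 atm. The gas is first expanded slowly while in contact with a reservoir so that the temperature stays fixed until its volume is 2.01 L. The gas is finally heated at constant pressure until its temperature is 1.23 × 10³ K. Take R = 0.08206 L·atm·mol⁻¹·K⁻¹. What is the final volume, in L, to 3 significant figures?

V₃ ≈ 4.62 L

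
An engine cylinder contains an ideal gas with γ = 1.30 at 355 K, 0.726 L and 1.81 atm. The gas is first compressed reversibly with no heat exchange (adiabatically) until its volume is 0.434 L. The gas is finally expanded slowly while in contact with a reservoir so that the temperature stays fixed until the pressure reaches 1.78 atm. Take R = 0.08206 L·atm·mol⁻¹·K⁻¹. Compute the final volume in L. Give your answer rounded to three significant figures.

V₃ ≈ 0.861 L

Reversible adiabatic, γ = 1.30: T₂ = T₁·(V₁/V₂)^(γ−1) = 414.2 K; P₂ = P₁·(V₁/V₂)^γ = 3.533 atm.
T constant ⇒ Boyle's law P V = const: T₃ = T₂; V₃ = V₂·(P₂/P₃) = 0.8614 L.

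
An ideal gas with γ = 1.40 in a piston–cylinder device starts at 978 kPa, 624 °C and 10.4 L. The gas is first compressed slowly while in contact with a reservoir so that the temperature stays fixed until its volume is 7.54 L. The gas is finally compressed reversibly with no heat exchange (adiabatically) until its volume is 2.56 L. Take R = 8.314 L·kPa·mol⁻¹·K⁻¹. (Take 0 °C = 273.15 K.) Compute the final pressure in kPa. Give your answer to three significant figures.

P₃ ≈ 6.12e+03 kPa

Convert: T₁ = 897.1 K.
Isothermal, so P V is constant: T₂ = T₁; P₂ = P₁·(V₁/V₂) = 1349 kPa.
Adiabatic (γ = 1.40), T V^(γ−1) and P V^γ constant: T₃ = T₂·(V₂/V₃)^(γ−1) = 1382 K; P₃ = P₂·(V₂/V₃)^γ = 6120 kPa.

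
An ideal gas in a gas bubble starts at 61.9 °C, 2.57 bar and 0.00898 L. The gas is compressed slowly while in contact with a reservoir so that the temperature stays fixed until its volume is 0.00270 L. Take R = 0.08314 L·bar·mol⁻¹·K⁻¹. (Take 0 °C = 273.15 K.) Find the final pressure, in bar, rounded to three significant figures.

Convert: T₁ = 335.0 K.
T constant ⇒ Boyle's law P V = const: T₂ = T₁; P₂ = P₁·(V₁/V₂) = 8.548 bar.

P₂ ≈ 8.55 bar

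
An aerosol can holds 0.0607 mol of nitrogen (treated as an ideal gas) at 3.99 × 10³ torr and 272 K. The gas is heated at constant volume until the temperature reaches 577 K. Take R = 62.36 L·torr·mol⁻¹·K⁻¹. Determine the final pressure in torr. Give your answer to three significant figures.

P₂ ≈ 8.46e+03 torr

From PV = nRT: V₁ = nRT₁/P₁ = 0.2580 L.
V constant ⇒ P ∝ T: V₂ = V₁; P₂ = P₁·(T₂/T₁) = 8464 torr.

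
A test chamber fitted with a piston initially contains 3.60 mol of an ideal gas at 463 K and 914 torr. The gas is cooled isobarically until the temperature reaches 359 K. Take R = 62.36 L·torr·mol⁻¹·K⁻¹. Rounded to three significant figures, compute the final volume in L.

From PV = nRT: V₁ = nRT₁/P₁ = 113.7 L.
Isobaric, so V/T is constant: P₂ = P₁; V₂ = V₁·(T₂/T₁) = 88.18 L.

V₂ ≈ 88.2 L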